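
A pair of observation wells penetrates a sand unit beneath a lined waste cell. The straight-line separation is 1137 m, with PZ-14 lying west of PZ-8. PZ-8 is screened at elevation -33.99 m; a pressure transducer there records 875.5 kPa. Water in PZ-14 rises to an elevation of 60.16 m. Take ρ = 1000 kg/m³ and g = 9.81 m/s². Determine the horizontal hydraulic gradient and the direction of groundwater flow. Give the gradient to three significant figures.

Pressure head at PZ-8: ψ = P/(ρg) = 875.5×1000 / (1000 × 9.81) = 89.25 m.
Total head at PZ-8: h = z + ψ = -33.99 + 89.25 = 55.26 m.
Total head at PZ-14: h = 60.16 m (water level in the piezometer is the total head).
Head difference: h(PZ-8) − h(PZ-14) = 55.26 − 60.16 = -4.90 m.
Hydraulic gradient: i = |Δh| / L = 4.90 / 1137 = 0.00431.
Flow is from higher to lower head: from PZ-14 toward PZ-8, i.e. toward the east.

i ≈ 0.00431; groundwater flows toward the east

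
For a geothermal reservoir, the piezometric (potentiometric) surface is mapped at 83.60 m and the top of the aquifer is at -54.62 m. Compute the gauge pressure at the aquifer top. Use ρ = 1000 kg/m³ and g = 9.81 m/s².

Pressure head at the aquifer top: ψ = h − z = 83.60 − (-54.62) = 138.22 m.
P = ρgψ = 1000 × 9.81 × 138.22 = 1355938 Pa ≈ 1360 kPa.

P ≈ 1360 kPa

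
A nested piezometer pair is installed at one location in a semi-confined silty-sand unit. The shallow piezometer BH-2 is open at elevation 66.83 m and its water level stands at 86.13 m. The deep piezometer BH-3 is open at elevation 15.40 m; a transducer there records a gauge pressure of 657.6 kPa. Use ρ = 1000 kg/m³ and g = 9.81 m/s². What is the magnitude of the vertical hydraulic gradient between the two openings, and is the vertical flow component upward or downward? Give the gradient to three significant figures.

Total head at BH-2: h = 86.13 m (water level in the standpipe).
Pressure head at BH-3: ψ = P/(ρg) = 657.6×1000 / (1000 × 9.81) = 67.03 m.
Total head at BH-3: h = z + ψ = 15.40 + 67.03 = 82.43 m.
Δh = h(BH-2) − h(BH-3) = 86.13 − 82.43 = 3.70 m.
Vertical separation Δz = 66.83 − 15.40 = 51.43 m.
|i_v| = |Δh| / Δz = 3.70 / 51.43 = 0.0719.
Head is higher in the shallow piezometer, so vertical flow is downward (recharge condition).

|i_v| ≈ 0.0719; vertical flow is downward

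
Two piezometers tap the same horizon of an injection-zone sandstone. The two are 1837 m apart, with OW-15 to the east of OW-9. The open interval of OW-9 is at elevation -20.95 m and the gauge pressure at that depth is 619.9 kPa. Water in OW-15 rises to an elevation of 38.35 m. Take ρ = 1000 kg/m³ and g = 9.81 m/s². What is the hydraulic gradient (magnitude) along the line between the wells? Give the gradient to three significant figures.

Pressure head at OW-9: ψ = P/(ρg) = 619.9×1000 / (1000 × 9.81) = 63.19 m.
Total head at OW-9: h = z + ψ = -20.95 + 63.19 = 42.24 m.
Total head at OW-15: h = 38.35 m (water level in the piezometer is the total head).
Head difference: h(OW-9) − h(OW-15) = 42.24 − 38.35 = 3.89 m.
Hydraulic gradient: i = |Δh| / L = 3.89 / 1837 = 0.00212.

i ≈ 0.00212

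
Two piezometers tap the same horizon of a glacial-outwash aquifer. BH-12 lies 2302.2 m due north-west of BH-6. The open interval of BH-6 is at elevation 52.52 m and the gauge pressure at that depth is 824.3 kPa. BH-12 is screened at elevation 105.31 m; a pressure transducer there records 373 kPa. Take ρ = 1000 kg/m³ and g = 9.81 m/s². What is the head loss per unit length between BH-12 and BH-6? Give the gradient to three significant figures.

Pressure head at BH-6: ψ = P/(ρg) = 824.3×1000 / (1000 × 9.81) = 84.03 m.
Total head at BH-6: h = z + ψ = 52.52 + 84.03 = 136.55 m.
Pressure head at BH-12: ψ = P/(ρg) = 373×1000 / (1000 × 9.81) = 38.02 m.
Total head at BH-12: h = z + ψ = 105.31 + 38.02 = 143.33 m.
Head difference: h(BH-6) − h(BH-12) = 136.55 − 143.33 = -6.78 m.
Hydraulic gradient: i = |Δh| / L = 6.78 / 2302.2 = 0.00295.

i ≈ 0.00295 m/m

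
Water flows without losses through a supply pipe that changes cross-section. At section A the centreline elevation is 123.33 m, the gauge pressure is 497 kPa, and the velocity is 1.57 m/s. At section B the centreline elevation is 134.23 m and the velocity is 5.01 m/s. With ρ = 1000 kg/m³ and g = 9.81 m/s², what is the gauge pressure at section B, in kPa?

Pressure head at A: ψ₁ = P₁/(ρg) = 497×1000 / (1000 × 9.81) = 50.66 m.
Velocity heads: v₁²/2g = 1.57²/19.62 = 0.126 m; v₂²/2g = 5.01²/19.62 = 1.279 m.
Total head H = z₁ + ψ₁ + v₁²/2g = 123.33 + 50.66 + 0.126 = 174.12 m.
ψ₂ = H − z₂ − v₂²/2g = 174.12 − 134.23 − 1.279 = 38.61 m.
P₂ = ρgψ₂ = 1000 × 9.81 × 38.61 ≈ 379 kPa.

P₂ ≈ 379 kPa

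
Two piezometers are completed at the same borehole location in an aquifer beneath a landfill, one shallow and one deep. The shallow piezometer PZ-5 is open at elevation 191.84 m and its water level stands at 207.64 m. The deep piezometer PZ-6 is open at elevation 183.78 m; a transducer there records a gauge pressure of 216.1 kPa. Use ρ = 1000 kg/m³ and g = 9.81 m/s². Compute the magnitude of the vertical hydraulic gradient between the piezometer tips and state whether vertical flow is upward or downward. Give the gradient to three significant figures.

|i_v| ≈ 0.227; vertical flow is downward

Total head at PZ-5: h = 207.64 m (water level in the standpipe).
Pressure head at PZ-6: ψ = P/(ρg) = 216.1×1000 / (1000 × 9.81) = 22.03 m.
Total head at PZ-6: h = z + ψ = 183.78 + 22.03 = 205.81 m.
Δh = h(PZ-5) − h(PZ-6) = 207.64 − 205.81 = 1.83 m.
Vertical separation Δz = 191.84 − 183.78 = 8.06 m.
|i_v| = |Δh| / Δz = 1.83 / 8.06 = 0.227.
Head is higher in the shallow piezometer, so vertical flow is downward (recharge condition).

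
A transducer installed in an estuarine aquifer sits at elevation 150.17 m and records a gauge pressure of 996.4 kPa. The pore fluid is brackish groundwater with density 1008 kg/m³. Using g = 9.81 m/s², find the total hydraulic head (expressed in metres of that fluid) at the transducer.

ψ = P/(ρg) = 996.4×1000 / (1008 × 9.81) = 100.76 m.
h = z + ψ = 150.17 + 100.76 = 250.93 m.

h ≈ 250.93 m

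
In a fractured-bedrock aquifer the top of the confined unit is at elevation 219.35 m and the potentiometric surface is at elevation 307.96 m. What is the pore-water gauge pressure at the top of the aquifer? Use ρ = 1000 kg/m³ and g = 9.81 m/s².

P ≈ 869 kPa

Pressure head at the aquifer top: ψ = h − z = 307.96 − 219.35 = 88.61 m.
P = ρgψ = 1000 × 9.81 × 88.61 = 869264 Pa ≈ 869 kPa.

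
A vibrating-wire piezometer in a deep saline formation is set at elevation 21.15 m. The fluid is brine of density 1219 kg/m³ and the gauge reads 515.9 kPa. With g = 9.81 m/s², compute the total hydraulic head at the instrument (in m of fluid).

h ≈ 64.29 m

ψ = P/(ρg) = 515.9×1000 / (1219 × 9.81) = 43.14 m.
h = z + ψ = 21.15 + 43.14 = 64.29 m.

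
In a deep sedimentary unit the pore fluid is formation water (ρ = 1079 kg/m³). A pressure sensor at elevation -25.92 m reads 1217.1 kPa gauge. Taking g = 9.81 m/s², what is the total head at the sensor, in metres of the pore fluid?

h ≈ 89.06 m

ψ = P/(ρg) = 1217.1×1000 / (1079 × 9.81) = 114.98 m.
h = z + ψ = -25.92 + 114.98 = 89.06 m.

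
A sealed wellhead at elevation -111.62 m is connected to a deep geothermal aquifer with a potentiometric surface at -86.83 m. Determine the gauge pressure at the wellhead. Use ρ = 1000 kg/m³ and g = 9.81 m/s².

P ≈ 243 kPa

Head above the cap: Δh = -86.83 − (-111.62) = 24.79 m.
P = ρgΔh = 1000 × 9.81 × 24.79 = 243190 Pa ≈ 243 kPa.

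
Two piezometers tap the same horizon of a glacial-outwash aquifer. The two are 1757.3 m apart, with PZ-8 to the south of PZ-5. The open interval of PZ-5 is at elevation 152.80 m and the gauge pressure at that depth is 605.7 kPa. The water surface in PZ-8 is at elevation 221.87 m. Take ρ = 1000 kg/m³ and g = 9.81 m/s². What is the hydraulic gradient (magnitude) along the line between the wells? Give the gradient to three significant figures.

i ≈ 0.00417

Pressure head at PZ-5: ψ = P/(ρg) = 605.7×1000 / (1000 × 9.81) = 61.74 m.
Total head at PZ-5: h = z + ψ = 152.80 + 61.74 = 214.54 m.
Total head at PZ-8: h = 221.87 m (water level in the piezometer is the total head).
Head difference: h(PZ-5) − h(PZ-8) = 214.54 − 221.87 = -7.33 m.
Hydraulic gradient: i = |Δh| / L = 7.33 / 1757.3 = 0.00417.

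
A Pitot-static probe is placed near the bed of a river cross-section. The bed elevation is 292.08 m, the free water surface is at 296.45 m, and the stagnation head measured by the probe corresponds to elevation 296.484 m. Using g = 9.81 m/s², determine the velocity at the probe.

Near the bed, under hydrostatic conditions, the piezometric head (z + ψ) equals the free-surface elevation, 296.45 m.
Velocity head = total − piezometric = 296.484 − 296.45 = 0.034 m.
v = √(2g·h_v) = √(2 × 9.81 × 0.034) = 0.817 m/s.

v ≈ 0.817 m/s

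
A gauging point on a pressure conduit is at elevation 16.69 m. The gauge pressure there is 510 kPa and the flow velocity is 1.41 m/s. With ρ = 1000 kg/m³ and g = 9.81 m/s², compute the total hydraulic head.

h ≈ 68.78 m

Pressure head ψ = P/(ρg) = 510×1000 / (1000 × 9.81) = 51.99 m.
Velocity head = v²/(2g) = 1.41² / (2 × 9.81) = 0.101 m.
h = z + ψ + v²/(2g) = 16.69 + 51.99 + 0.101 = 68.78 m.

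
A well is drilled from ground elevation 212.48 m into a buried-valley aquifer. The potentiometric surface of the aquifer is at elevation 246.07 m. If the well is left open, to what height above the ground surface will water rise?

≈ 33.59 m above ground

Water rises to the potentiometric surface, so the rise above ground = 246.07 − 212.48 = 33.59 m.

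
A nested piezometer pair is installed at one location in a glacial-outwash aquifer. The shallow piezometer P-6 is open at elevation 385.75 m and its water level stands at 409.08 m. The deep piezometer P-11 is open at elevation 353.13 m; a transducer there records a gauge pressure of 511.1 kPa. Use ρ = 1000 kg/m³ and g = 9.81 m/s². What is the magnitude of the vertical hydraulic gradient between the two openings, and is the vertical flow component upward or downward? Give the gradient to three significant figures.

|i_v| ≈ 0.118; vertical flow is downward

Total head at P-6: h = 409.08 m (water level in the standpipe).
Pressure head at P-11: ψ = P/(ρg) = 511.1×1000 / (1000 × 9.81) = 52.10 m.
Total head at P-11: h = z + ψ = 353.13 + 52.10 = 405.23 m.
Δh = h(P-6) − h(P-11) = 409.08 − 405.23 = 3.85 m.
Vertical separation Δz = 385.75 − 353.13 = 32.62 m.
|i_v| = |Δh| / Δz = 3.85 / 32.62 = 0.118.
Head is higher in the shallow piezometer, so vertical flow is downward (recharge condition).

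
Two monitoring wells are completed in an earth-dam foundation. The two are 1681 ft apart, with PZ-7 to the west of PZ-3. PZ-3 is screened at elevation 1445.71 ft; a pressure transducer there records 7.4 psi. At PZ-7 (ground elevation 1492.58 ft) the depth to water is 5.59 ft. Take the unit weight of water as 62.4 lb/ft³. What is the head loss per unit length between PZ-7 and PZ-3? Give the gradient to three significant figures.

i ≈ 0.0144 ft/ft

Pressure head at PZ-3: ψ = 144·P/γ = 144 × 7.4 / 62.4 = 17.08 ft.
Total head at PZ-3: h = z + ψ = 1445.71 + 17.08 = 1462.79 ft.
Total head at PZ-7: h = 1492.58 − 5.59 = 1486.99 ft.
Head difference: h(PZ-3) − h(PZ-7) = 1462.79 − 1486.99 = -24.20 ft.
Hydraulic gradient: i = |Δh| / L = 24.20 / 1681 = 0.0144.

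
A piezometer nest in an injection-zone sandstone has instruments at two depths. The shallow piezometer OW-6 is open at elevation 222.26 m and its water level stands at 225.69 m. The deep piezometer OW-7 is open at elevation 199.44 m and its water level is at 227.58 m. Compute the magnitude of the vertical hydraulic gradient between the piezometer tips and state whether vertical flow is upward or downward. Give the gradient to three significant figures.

Total head at OW-6: h = 225.69 m (water level in the standpipe).
Total head at OW-7: h = 227.58 m.
Δh = h(OW-6) − h(OW-7) = 225.69 − 227.58 = -1.89 m.
Vertical separation Δz = 222.26 − 199.44 = 22.82 m.
|i_v| = |Δh| / Δz = 1.89 / 22.82 = 0.0828.
Head is higher in the deep piezometer, so vertical flow is upward (discharge condition).

|i_v| ≈ 0.0828; vertical flow is upward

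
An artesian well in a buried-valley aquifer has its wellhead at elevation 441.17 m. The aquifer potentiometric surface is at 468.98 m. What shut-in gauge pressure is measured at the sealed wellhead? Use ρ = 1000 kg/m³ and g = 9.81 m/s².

Head above the cap: Δh = 468.98 − 441.17 = 27.81 m.
P = ρgΔh = 1000 × 9.81 × 27.81 = 272816 Pa ≈ 273 kPa.

P ≈ 273 kPa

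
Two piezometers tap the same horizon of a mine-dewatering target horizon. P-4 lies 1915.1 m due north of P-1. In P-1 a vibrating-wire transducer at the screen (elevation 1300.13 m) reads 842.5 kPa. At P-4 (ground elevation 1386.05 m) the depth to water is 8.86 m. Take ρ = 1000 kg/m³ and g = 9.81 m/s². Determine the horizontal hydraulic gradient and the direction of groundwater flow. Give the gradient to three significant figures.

i ≈ 0.00461; groundwater flows toward the north

Pressure head at P-1: ψ = P/(ρg) = 842.5×1000 / (1000 × 9.81) = 85.88 m.
Total head at P-1: h = z + ψ = 1300.13 + 85.88 = 1386.01 m.
Total head at P-4: h = 1386.05 − 8.86 = 1377.19 m.
Head difference: h(P-1) − h(P-4) = 1386.01 − 1377.19 = 8.82 m.
Hydraulic gradient: i = |Δh| / L = 8.82 / 1915.1 = 0.00461.
Flow is from higher to lower head: from P-1 toward P-4, i.e. toward the north.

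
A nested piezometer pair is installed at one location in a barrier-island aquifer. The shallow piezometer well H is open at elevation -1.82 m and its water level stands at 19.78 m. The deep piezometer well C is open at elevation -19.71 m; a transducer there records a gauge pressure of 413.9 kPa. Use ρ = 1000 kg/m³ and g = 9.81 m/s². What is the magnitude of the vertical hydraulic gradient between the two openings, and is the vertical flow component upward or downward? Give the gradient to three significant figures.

|i_v| ≈ 0.151; vertical flow is upward

Total head at well H: h = 19.78 m (water level in the standpipe).
Pressure head at well C: ψ = P/(ρg) = 413.9×1000 / (1000 × 9.81) = 42.19 m.
Total head at well C: h = z + ψ = -19.71 + 42.19 = 22.48 m.
Δh = h(well H) − h(well C) = 19.78 − 22.48 = -2.70 m.
Vertical separation Δz = -1.82 − (-19.71) = 17.89 m.
|i_v| = |Δh| / Δz = 2.70 / 17.89 = 0.151.
Head is higher in the deep piezometer, so vertical flow is upward (discharge condition).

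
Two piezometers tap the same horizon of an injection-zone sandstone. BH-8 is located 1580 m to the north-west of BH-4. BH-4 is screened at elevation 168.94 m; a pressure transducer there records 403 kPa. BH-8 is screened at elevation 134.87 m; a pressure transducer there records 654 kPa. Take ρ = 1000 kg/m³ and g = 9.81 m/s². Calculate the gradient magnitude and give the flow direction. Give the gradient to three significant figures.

Pressure head at BH-4: ψ = P/(ρg) = 403×1000 / (1000 × 9.81) = 41.08 m.
Total head at BH-4: h = z + ψ = 168.94 + 41.08 = 210.02 m.
Pressure head at BH-8: ψ = P/(ρg) = 654×1000 / (1000 × 9.81) = 66.67 m.
Total head at BH-8: h = z + ψ = 134.87 + 66.67 = 201.54 m.
Head difference: h(BH-4) − h(BH-8) = 210.02 − 201.54 = 8.48 m.
Hydraulic gradient: i = |Δh| / L = 8.48 / 1580 = 0.00537.
Flow is from higher to lower head: from BH-4 toward BH-8, i.e. toward the north-west.

i ≈ 0.00537; groundwater flows toward the north-west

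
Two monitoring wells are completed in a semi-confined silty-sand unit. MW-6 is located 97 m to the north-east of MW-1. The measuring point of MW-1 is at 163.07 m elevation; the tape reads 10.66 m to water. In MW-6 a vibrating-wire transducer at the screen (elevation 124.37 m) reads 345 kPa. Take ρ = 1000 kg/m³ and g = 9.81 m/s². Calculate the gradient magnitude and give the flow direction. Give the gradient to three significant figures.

Total head at MW-1: h = 163.07 − 10.66 = 152.41 m.
Pressure head at MW-6: ψ = P/(ρg) = 345×1000 / (1000 × 9.81) = 35.17 m.
Total head at MW-6: h = z + ψ = 124.37 + 35.17 = 159.54 m.
Head difference: h(MW-1) − h(MW-6) = 152.41 − 159.54 = -7.13 m.
Hydraulic gradient: i = |Δh| / L = 7.13 / 97 = 0.0735.
Flow is from higher to lower head: from MW-6 toward MW-1, i.e. toward the south-west.

i ≈ 0.0735; groundwater flows toward the south-west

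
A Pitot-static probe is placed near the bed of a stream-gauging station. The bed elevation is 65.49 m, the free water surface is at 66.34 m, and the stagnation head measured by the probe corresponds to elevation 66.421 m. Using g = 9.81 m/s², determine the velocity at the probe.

Near the bed, under hydrostatic conditions, the piezometric head (z + ψ) equals the free-surface elevation, 66.34 m.
Velocity head = total − piezometric = 66.421 − 66.34 = 0.081 m.
v = √(2g·h_v) = √(2 × 9.81 × 0.081) = 1.26 m/s.

v ≈ 1.26 m/s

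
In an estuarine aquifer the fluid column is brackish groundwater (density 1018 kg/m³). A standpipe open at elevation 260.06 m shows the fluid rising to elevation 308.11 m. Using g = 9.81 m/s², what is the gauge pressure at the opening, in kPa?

P ≈ 480 kPa

Pressure head ψ = h − z = 308.11 − 260.06 = 48.05 m.
P = ρgψ = 1018 × 9.81 × 48.05 = 479855 Pa ≈ 480 kPa.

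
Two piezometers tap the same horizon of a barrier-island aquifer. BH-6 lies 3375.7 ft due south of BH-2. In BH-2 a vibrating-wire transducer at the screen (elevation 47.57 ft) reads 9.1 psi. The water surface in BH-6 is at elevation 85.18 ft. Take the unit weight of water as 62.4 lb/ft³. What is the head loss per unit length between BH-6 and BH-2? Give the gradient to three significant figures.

i ≈ 0.00492 ft/ft

Pressure head at BH-2: ψ = 144·P/γ = 144 × 9.1 / 62.4 = 21.00 ft.
Total head at BH-2: h = z + ψ = 47.57 + 21.00 = 68.57 ft.
Total head at BH-6: h = 85.18 ft (water level in the piezometer is the total head).
Head difference: h(BH-2) − h(BH-6) = 68.57 − 85.18 = -16.61 ft.
Hydraulic gradient: i = |Δh| / L = 16.61 / 3375.7 = 0.00492.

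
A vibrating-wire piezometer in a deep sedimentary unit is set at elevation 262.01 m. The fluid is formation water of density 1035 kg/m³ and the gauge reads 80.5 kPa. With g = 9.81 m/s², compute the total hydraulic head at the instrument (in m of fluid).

h ≈ 269.94 m

ψ = P/(ρg) = 80.5×1000 / (1035 × 9.81) = 7.93 m.
h = z + ψ = 262.01 + 7.93 = 269.94 m.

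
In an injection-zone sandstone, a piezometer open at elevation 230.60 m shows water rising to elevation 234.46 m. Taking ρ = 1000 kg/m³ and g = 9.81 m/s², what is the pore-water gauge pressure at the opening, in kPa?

Pressure head ψ = h − z = 234.46 − 230.60 = 3.86 m.
P = ρgψ = 1000 × 9.81 × 3.86 = 37867 Pa ≈ 37.9 kPa.

P ≈ 37.9 kPa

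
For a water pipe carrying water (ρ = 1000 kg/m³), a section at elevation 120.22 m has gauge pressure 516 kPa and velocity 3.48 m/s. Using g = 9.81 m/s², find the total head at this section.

Pressure head ψ = P/(ρg) = 516×1000 / (1000 × 9.81) = 52.60 m.
Velocity head = v²/(2g) = 3.48² / (2 × 9.81) = 0.617 m.
h = z + ψ + v²/(2g) = 120.22 + 52.60 + 0.617 = 173.44 m.

h ≈ 173.44 m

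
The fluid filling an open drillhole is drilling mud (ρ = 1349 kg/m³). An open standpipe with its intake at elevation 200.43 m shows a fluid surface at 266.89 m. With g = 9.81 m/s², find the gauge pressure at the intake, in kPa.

P ≈ 880 kPa

Pressure head ψ = h − z = 266.89 − 200.43 = 66.46 m.
P = ρgψ = 1349 × 9.81 × 66.46 = 879511 Pa ≈ 880 kPa.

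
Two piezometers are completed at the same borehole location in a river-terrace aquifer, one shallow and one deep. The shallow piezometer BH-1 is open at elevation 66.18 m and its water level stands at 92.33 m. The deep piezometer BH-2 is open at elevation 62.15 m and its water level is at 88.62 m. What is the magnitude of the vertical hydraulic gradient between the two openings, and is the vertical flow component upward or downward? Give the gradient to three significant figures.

|i_v| ≈ 0.921; vertical flow is downward

Total head at BH-1: h = 92.33 m (water level in the standpipe).
Total head at BH-2: h = 88.62 m.
Δh = h(BH-1) − h(BH-2) = 92.33 − 88.62 = 3.71 m.
Vertical separation Δz = 66.18 − 62.15 = 4.03 m.
|i_v| = |Δh| / Δz = 3.71 / 4.03 = 0.921.
Head is higher in the shallow piezometer, so vertical flow is downward (recharge condition).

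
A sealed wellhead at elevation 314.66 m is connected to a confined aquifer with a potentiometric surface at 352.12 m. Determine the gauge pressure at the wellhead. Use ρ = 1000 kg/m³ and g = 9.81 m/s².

P ≈ 367 kPa

Head above the cap: Δh = 352.12 − 314.66 = 37.46 m.
P = ρgΔh = 1000 × 9.81 × 37.46 = 367483 Pa ≈ 367 kPa.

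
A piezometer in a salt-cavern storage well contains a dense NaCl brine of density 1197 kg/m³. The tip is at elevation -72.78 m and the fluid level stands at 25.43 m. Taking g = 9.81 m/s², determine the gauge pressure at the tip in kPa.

P ≈ 1150 kPa

Pressure head ψ = h − z = 25.43 − (-72.78) = 98.21 m.
P = ρgψ = 1197 × 9.81 × 98.21 = 1153238 Pa ≈ 1150 kPa.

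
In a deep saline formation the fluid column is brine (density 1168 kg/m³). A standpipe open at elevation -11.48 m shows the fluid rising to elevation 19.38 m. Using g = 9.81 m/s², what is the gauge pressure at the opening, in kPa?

P ≈ 354 kPa

Pressure head ψ = h − z = 19.38 − (-11.48) = 30.86 m.
P = ρgψ = 1168 × 9.81 × 30.86 = 353596 Pa ≈ 354 kPa.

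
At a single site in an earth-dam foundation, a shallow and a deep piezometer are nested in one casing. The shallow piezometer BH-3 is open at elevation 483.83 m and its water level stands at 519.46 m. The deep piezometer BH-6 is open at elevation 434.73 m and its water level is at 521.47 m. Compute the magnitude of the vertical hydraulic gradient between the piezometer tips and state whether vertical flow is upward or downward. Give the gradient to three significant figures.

Total head at BH-3: h = 519.46 m (water level in the standpipe).
Total head at BH-6: h = 521.47 m.
Δh = h(BH-3) − h(BH-6) = 519.46 − 521.47 = -2.01 m.
Vertical separation Δz = 483.83 − 434.73 = 49.10 m.
|i_v| = |Δh| / Δz = 2.01 / 49.10 = 0.0409.
Head is higher in the deep piezometer, so vertical flow is upward (discharge condition).

|i_v| ≈ 0.0409; vertical flow is upward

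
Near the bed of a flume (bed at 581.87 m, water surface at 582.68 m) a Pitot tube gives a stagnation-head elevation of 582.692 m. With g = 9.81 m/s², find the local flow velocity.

v ≈ 0.485 m/s

Near the bed, under hydrostatic conditions, the piezometric head (z + ψ) equals the free-surface elevation, 582.68 m.
Velocity head = total − piezometric = 582.692 − 582.68 = 0.012 m.
v = √(2g·h_v) = √(2 × 9.81 × 0.012) = 0.485 m/s.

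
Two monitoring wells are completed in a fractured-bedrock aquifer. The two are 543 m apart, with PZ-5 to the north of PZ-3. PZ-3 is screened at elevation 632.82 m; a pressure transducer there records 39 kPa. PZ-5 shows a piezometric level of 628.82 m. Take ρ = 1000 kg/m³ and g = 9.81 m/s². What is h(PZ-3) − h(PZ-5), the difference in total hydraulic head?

Δh ≈ 7.98 m

Pressure head at PZ-3: ψ = P/(ρg) = 39×1000 / (1000 × 9.81) = 3.98 m.
Total head at PZ-3: h = z + ψ = 632.82 + 3.98 = 636.80 m.
Total head at PZ-5: h = 628.82 m (water level in the piezometer is the total head).
Head difference: h(PZ-3) − h(PZ-5) = 636.80 − 628.82 = 7.98 m.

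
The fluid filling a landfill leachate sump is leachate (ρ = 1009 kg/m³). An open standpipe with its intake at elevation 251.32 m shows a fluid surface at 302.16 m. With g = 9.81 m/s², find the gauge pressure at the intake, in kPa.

P ≈ 503 kPa

Pressure head ψ = h − z = 302.16 − 251.32 = 50.84 m.
P = ρgψ = 1009 × 9.81 × 50.84 = 503229 Pa ≈ 503 kPa.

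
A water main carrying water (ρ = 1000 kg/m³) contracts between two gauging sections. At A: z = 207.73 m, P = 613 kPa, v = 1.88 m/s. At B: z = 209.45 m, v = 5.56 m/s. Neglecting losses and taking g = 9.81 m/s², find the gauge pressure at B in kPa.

Pressure head at A: ψ₁ = P₁/(ρg) = 613×1000 / (1000 × 9.81) = 62.49 m.
Velocity heads: v₁²/2g = 1.88²/19.62 = 0.180 m; v₂²/2g = 5.56²/19.62 = 1.576 m.
Total head H = z₁ + ψ₁ + v₁²/2g = 207.73 + 62.49 + 0.180 = 270.40 m.
ψ₂ = H − z₂ − v₂²/2g = 270.40 − 209.45 − 1.576 = 59.37 m.
P₂ = ρgψ₂ = 1000 × 9.81 × 59.37 ≈ 582 kPa.

P₂ ≈ 582 kPa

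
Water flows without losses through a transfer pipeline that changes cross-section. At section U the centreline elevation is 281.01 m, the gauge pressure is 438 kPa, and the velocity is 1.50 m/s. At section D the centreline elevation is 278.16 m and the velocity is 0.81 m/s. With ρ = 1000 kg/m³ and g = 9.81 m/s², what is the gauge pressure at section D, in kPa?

Pressure head at U: ψ₁ = P₁/(ρg) = 438×1000 / (1000 × 9.81) = 44.65 m.
Velocity heads: v₁²/2g = 1.50²/19.62 = 0.115 m; v₂²/2g = 0.81²/19.62 = 0.033 m.
Total head H = z₁ + ψ₁ + v₁²/2g = 281.01 + 44.65 + 0.115 = 325.77 m.
ψ₂ = H − z₂ − v₂²/2g = 325.77 − 278.16 − 0.033 = 47.58 m.
P₂ = ρgψ₂ = 1000 × 9.81 × 47.58 ≈ 467 kPa.

P₂ ≈ 467 kPa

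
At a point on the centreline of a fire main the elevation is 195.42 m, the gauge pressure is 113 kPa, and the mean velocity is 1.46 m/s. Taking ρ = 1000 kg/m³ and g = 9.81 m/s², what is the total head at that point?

Pressure head ψ = P/(ρg) = 113×1000 / (1000 × 9.81) = 11.52 m.
Velocity head = v²/(2g) = 1.46² / (2 × 9.81) = 0.109 m.
h = z + ψ + v²/(2g) = 195.42 + 11.52 + 0.109 = 207.05 m.

h ≈ 207.05 m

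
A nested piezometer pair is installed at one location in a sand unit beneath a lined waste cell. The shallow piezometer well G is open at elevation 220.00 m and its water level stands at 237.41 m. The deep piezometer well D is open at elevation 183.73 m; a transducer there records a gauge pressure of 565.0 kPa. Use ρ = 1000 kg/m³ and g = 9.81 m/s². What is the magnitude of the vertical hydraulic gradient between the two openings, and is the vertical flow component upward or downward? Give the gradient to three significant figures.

|i_v| ≈ 0.108; vertical flow is upward

Total head at well G: h = 237.41 m (water level in the standpipe).
Pressure head at well D: ψ = P/(ρg) = 565.0×1000 / (1000 × 9.81) = 57.59 m.
Total head at well D: h = z + ψ = 183.73 + 57.59 = 241.32 m.
Δh = h(well G) − h(well D) = 237.41 − 241.32 = -3.91 m.
Vertical separation Δz = 220.00 − 183.73 = 36.27 m.
|i_v| = |Δh| / Δz = 3.91 / 36.27 = 0.108.
Head is higher in the deep piezometer, so vertical flow is upward (discharge condition).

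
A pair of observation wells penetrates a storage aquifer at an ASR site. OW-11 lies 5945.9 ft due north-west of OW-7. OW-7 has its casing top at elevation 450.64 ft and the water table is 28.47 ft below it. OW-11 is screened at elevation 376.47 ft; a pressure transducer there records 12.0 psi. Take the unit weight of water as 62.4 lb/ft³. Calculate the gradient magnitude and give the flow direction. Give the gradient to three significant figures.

i ≈ 0.00303; groundwater flows toward the north-west

Total head at OW-7: h = 450.64 − 28.47 = 422.17 ft.
Pressure head at OW-11: ψ = 144·P/γ = 144 × 12.0 / 62.4 = 27.69 ft.
Total head at OW-11: h = z + ψ = 376.47 + 27.69 = 404.16 ft.
Head difference: h(OW-7) − h(OW-11) = 422.17 − 404.16 = 18.01 ft.
Hydraulic gradient: i = |Δh| / L = 18.01 / 5945.9 = 0.00303.
Flow is from higher to lower head: from OW-7 toward OW-11, i.e. toward the north-west.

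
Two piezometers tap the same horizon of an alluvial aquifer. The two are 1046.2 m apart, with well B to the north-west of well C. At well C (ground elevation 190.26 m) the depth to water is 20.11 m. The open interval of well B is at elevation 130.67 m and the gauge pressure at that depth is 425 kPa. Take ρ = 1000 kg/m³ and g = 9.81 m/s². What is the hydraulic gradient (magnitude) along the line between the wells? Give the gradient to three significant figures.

i ≈ 0.00367

Total head at well C: h = 190.26 − 20.11 = 170.15 m.
Pressure head at well B: ψ = P/(ρg) = 425×1000 / (1000 × 9.81) = 43.32 m.
Total head at well B: h = z + ψ = 130.67 + 43.32 = 173.99 m.
Head difference: h(well C) − h(well B) = 170.15 − 173.99 = -3.84 m.
Hydraulic gradient: i = |Δh| / L = 3.84 / 1046.2 = 0.00367.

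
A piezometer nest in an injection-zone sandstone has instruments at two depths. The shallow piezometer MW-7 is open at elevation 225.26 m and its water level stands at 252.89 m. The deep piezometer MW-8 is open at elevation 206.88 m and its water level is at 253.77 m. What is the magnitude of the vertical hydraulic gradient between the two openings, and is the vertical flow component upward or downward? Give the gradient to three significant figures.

|i_v| ≈ 0.0479; vertical flow is upward

Total head at MW-7: h = 252.89 m (water level in the standpipe).
Total head at MW-8: h = 253.77 m.
Δh = h(MW-7) − h(MW-8) = 252.89 − 253.77 = -0.88 m.
Vertical separation Δz = 225.26 − 206.88 = 18.38 m.
|i_v| = |Δh| / Δz = 0.88 / 18.38 = 0.0479.
Head is higher in the deep piezometer, so vertical flow is upward (discharge condition).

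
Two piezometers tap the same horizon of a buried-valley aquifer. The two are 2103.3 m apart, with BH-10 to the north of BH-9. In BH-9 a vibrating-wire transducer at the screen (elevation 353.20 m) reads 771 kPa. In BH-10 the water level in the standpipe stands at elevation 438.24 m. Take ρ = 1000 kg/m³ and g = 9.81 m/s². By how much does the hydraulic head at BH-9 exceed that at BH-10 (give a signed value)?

Pressure head at BH-9: ψ = P/(ρg) = 771×1000 / (1000 × 9.81) = 78.59 m.
Total head at BH-9: h = z + ψ = 353.20 + 78.59 = 431.79 m.
Total head at BH-10: h = 438.24 m (water level in the piezometer is the total head).
Head difference: h(BH-9) − h(BH-10) = 431.79 − 438.24 = -6.45 m.

Δh ≈ -6.45 m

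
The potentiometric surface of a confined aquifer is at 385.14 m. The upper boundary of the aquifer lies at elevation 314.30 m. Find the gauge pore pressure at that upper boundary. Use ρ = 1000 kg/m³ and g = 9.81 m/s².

Pressure head at the aquifer top: ψ = h − z = 385.14 − 314.30 = 70.84 m.
P = ρgψ = 1000 × 9.81 × 70.84 = 694940 Pa ≈ 695 kPa.

P ≈ 695 kPa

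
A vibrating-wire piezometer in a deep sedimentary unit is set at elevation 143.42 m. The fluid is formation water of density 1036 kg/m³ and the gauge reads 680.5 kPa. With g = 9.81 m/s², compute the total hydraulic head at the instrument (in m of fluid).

h ≈ 210.38 m

ψ = P/(ρg) = 680.5×1000 / (1036 × 9.81) = 66.96 m.
h = z + ψ = 143.42 + 66.96 = 210.38 m.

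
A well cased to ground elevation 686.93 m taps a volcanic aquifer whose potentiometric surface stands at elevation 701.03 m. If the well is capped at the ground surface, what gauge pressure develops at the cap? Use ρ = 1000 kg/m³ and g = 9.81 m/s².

P ≈ 138 kPa

Head above the cap: Δh = 701.03 − 686.93 = 14.10 m.
P = ρgΔh = 1000 × 9.81 × 14.10 = 138321 Pa ≈ 138 kPa.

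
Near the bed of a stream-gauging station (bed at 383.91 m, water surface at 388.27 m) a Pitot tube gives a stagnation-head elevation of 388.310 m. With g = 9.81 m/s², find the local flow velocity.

v ≈ 0.886 m/s

Near the bed, under hydrostatic conditions, the piezometric head (z + ψ) equals the free-surface elevation, 388.27 m.
Velocity head = total − piezometric = 388.310 − 388.27 = 0.040 m.
v = √(2g·h_v) = √(2 × 9.81 × 0.040) = 0.886 m/s.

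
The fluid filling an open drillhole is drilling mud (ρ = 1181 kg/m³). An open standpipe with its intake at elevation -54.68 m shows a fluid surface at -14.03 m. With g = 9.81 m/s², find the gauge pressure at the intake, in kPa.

P ≈ 471 kPa

Pressure head ψ = h − z = -14.03 − (-54.68) = 40.65 m.
P = ρgψ = 1181 × 9.81 × 40.65 = 470955 Pa ≈ 471 kPa.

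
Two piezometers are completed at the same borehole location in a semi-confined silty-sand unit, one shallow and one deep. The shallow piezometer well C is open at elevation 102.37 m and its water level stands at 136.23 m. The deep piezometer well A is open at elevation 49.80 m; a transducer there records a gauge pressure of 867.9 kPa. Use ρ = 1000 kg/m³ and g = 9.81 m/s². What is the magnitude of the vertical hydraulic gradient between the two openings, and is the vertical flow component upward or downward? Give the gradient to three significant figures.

|i_v| ≈ 0.0388; vertical flow is upward

Total head at well C: h = 136.23 m (water level in the standpipe).
Pressure head at well A: ψ = P/(ρg) = 867.9×1000 / (1000 × 9.81) = 88.47 m.
Total head at well A: h = z + ψ = 49.80 + 88.47 = 138.27 m.
Δh = h(well C) − h(well A) = 136.23 − 138.27 = -2.04 m.
Vertical separation Δz = 102.37 − 49.80 = 52.57 m.
|i_v| = |Δh| / Δz = 2.04 / 52.57 = 0.0388.
Head is higher in the deep piezometer, so vertical flow is upward (discharge condition).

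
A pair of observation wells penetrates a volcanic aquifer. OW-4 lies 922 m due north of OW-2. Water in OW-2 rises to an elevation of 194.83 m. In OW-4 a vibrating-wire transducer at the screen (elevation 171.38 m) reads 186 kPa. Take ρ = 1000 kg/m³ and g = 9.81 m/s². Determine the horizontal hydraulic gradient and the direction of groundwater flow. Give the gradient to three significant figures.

Total head at OW-2: h = 194.83 m (water level in the piezometer is the total head).
Pressure head at OW-4: ψ = P/(ρg) = 186×1000 / (1000 × 9.81) = 18.96 m.
Total head at OW-4: h = z + ψ = 171.38 + 18.96 = 190.34 m.
Head difference: h(OW-2) − h(OW-4) = 194.83 − 190.34 = 4.49 m.
Hydraulic gradient: i = |Δh| / L = 4.49 / 922 = 0.00487.
Flow is from higher to lower head: from OW-2 toward OW-4, i.e. toward the north.

i ≈ 0.00487; groundwater flows toward the north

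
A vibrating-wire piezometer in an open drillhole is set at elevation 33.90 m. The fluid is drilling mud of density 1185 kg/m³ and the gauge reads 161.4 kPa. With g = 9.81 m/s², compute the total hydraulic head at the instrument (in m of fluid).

h ≈ 47.78 m

ψ = P/(ρg) = 161.4×1000 / (1185 × 9.81) = 13.88 m.
h = z + ψ = 33.90 + 13.88 = 47.78 m.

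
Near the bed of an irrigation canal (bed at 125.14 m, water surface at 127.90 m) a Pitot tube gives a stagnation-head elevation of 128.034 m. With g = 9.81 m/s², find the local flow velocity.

Near the bed, under hydrostatic conditions, the piezometric head (z + ψ) equals the free-surface elevation, 127.90 m.
Velocity head = total − piezometric = 128.034 − 127.90 = 0.134 m.
v = √(2g·h_v) = √(2 × 9.81 × 0.134) = 1.62 m/s.

v ≈ 1.62 m/s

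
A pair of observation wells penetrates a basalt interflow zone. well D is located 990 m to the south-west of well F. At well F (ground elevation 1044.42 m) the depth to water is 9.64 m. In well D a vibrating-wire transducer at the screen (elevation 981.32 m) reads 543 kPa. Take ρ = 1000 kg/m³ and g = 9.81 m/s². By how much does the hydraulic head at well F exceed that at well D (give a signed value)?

Total head at well F: h = 1044.42 − 9.64 = 1034.78 m.
Pressure head at well D: ψ = P/(ρg) = 543×1000 / (1000 × 9.81) = 55.35 m.
Total head at well D: h = z + ψ = 981.32 + 55.35 = 1036.67 m.
Head difference: h(well F) − h(well D) = 1034.78 − 1036.67 = -1.89 m.

Δh ≈ -1.89 m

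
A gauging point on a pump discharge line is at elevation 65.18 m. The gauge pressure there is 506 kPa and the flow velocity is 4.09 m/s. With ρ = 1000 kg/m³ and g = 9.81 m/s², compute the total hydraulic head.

Pressure head ψ = P/(ρg) = 506×1000 / (1000 × 9.81) = 51.58 m.
Velocity head = v²/(2g) = 4.09² / (2 × 9.81) = 0.853 m.
h = z + ψ + v²/(2g) = 65.18 + 51.58 + 0.853 = 117.61 m.

h ≈ 117.61 m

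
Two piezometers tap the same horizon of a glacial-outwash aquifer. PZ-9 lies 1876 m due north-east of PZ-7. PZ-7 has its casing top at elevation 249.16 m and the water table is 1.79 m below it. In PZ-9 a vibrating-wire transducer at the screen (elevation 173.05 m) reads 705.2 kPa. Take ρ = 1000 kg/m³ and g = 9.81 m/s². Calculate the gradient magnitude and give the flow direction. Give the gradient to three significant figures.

i ≈ 0.00130; groundwater flows toward the north-east

Total head at PZ-7: h = 249.16 − 1.79 = 247.37 m.
Pressure head at PZ-9: ψ = P/(ρg) = 705.2×1000 / (1000 × 9.81) = 71.89 m.
Total head at PZ-9: h = z + ψ = 173.05 + 71.89 = 244.94 m.
Head difference: h(PZ-7) − h(PZ-9) = 247.37 − 244.94 = 2.43 m.
Hydraulic gradient: i = |Δh| / L = 2.43 / 1876 = 0.00130.
Flow is from higher to lower head: from PZ-7 toward PZ-9, i.e. toward the north-east.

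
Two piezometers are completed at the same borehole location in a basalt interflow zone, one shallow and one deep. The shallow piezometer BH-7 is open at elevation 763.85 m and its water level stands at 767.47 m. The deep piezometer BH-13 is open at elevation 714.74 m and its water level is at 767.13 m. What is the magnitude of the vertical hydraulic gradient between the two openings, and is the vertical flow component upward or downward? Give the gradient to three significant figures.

|i_v| ≈ 0.00692; vertical flow is downward

Total head at BH-7: h = 767.47 m (water level in the standpipe).
Total head at BH-13: h = 767.13 m.
Δh = h(BH-7) − h(BH-13) = 767.47 − 767.13 = 0.34 m.
Vertical separation Δz = 763.85 − 714.74 = 49.11 m.
|i_v| = |Δh| / Δz = 0.34 / 49.11 = 0.00692.
Head is higher in the shallow piezometer, so vertical flow is downward (recharge condition).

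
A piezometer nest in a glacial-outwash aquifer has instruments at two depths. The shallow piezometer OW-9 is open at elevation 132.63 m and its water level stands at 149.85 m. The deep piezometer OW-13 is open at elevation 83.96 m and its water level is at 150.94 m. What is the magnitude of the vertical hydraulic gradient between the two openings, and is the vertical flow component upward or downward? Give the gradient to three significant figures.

Total head at OW-9: h = 149.85 m (water level in the standpipe).
Total head at OW-13: h = 150.94 m.
Δh = h(OW-9) − h(OW-13) = 149.85 − 150.94 = -1.09 m.
Vertical separation Δz = 132.63 − 83.96 = 48.67 m.
|i_v| = |Δh| / Δz = 1.09 / 48.67 = 0.0224.
Head is higher in the deep piezometer, so vertical flow is upward (discharge condition).

|i_v| ≈ 0.0224; vertical flow is upward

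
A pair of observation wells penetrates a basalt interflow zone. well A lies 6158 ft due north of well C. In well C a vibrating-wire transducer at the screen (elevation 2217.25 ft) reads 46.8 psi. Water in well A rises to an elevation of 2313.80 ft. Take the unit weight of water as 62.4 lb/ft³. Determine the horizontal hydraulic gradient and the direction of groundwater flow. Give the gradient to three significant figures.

Pressure head at well C: ψ = 144·P/γ = 144 × 46.8 / 62.4 = 108.00 ft.
Total head at well C: h = z + ψ = 2217.25 + 108.00 = 2325.25 ft.
Total head at well A: h = 2313.80 ft (water level in the piezometer is the total head).
Head difference: h(well C) − h(well A) = 2325.25 − 2313.80 = 11.45 ft.
Hydraulic gradient: i = |Δh| / L = 11.45 / 6158 = 0.00186.
Flow is from higher to lower head: from well C toward well A, i.e. toward the north.

i ≈ 0.00186; groundwater flows toward the north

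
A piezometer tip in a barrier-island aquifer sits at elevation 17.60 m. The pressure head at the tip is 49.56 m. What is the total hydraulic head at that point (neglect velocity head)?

h = z + ψ = 17.60 + 49.56 = 67.16 m.

h ≈ 67.16 m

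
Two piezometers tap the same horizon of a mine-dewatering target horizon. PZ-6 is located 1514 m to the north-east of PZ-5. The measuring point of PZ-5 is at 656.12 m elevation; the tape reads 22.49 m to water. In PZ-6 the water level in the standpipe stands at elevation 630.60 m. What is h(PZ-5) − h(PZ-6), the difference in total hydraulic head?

Total head at PZ-5: h = 656.12 − 22.49 = 633.63 m.
Total head at PZ-6: h = 630.60 m (water level in the piezometer is the total head).
Head difference: h(PZ-5) − h(PZ-6) = 633.63 − 630.60 = 3.03 m.

Δh ≈ 3.03 m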